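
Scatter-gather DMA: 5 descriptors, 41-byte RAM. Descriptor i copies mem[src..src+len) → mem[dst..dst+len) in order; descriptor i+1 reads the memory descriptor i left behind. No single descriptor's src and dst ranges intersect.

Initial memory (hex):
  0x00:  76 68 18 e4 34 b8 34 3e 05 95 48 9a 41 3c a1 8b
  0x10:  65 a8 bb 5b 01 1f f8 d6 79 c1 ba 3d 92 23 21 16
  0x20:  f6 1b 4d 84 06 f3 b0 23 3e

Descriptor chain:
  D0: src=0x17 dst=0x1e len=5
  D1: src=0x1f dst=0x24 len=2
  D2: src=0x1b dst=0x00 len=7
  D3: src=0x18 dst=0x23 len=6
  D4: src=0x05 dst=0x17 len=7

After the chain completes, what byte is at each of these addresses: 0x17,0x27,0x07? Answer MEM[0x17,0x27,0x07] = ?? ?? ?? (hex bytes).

MEM[0x17,0x27,0x07] = c1 92 3e

D0: mem[0x1e..0x22] <- [d6 79 c1 ba 3d]
D1: mem[0x24..0x25] <- [79 c1]
D2: mem[0x00..0x06] <- [3d 92 23 d6 79 c1 ba]
D3: mem[0x23..0x28] <- [79 c1 ba 3d 92 23]
D4: mem[0x17..0x1d] <- [c1 ba 3e 05 95 48 9a]
query mem[0x17]=0xc1, mem[0x27]=0x92, mem[0x07]=0x3e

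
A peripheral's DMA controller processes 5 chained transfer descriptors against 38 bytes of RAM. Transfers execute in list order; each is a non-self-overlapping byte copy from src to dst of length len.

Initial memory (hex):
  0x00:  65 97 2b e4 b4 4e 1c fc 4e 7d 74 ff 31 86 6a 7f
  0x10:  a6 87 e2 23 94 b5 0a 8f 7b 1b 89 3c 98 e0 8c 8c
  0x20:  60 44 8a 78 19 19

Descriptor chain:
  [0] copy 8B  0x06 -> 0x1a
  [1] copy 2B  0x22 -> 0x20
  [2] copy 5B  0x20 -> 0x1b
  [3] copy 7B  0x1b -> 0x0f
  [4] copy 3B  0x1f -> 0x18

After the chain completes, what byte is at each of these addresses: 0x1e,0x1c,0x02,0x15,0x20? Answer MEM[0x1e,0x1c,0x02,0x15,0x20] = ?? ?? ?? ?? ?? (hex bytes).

[0] 0x06->0x1a len=8 : 1c fc 4e 7d 74 ff 31 86
[1] 0x22->0x20 len=2 : 8a 78
[2] 0x20->0x1b len=5 : 8a 78 8a 78 19
[3] 0x1b->0x0f len=7 : 8a 78 8a 78 19 8a 78
[4] 0x1f->0x18 len=3 : 19 8a 78
query mem[0x1e]=0x78, mem[0x1c]=0x78, mem[0x02]=0x2b, mem[0x15]=0x78, mem[0x20]=0x8a

MEM[0x1e,0x1c,0x02,0x15,0x20] = 78 78 2b 78 8a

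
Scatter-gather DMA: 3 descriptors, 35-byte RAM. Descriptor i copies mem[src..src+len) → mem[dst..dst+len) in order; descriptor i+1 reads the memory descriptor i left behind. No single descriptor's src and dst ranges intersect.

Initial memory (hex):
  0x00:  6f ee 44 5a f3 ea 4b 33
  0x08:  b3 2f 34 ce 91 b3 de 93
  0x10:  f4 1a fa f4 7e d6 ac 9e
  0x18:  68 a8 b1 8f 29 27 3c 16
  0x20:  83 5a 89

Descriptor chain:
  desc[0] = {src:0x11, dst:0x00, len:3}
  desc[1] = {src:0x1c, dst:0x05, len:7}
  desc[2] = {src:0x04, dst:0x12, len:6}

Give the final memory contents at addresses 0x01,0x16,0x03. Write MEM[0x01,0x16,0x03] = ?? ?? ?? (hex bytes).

MEM[0x01,0x16,0x03] = fa 16 5a

  after D0: wrote 3B at 0x00 = 1afaf4
  after D1: wrote 7B at 0x05 = 29273c16835a89
  after D2: wrote 6B at 0x12 = f329273c1683
query mem[0x01]=0xfa, mem[0x16]=0x16, mem[0x03]=0x5a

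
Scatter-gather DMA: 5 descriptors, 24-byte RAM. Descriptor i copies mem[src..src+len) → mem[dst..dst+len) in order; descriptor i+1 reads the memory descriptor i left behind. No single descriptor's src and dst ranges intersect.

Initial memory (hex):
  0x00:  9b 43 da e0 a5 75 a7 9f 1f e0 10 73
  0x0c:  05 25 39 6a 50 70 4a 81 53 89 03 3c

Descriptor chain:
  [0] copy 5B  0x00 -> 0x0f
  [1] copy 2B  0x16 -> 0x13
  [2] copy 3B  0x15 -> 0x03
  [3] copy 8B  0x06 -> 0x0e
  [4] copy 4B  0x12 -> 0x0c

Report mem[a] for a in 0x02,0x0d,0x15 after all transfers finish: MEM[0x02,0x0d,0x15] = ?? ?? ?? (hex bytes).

  after D0: wrote 5B at 0x0f = 9b43dae0a5
  after D1: wrote 2B at 0x13 = 033c
  after D2: wrote 3B at 0x03 = 89033c
  after D3: wrote 8B at 0x0e = a79f1fe010730525
  after D4: wrote 4B at 0x0c = 10730525
query mem[0x02]=0xda, mem[0x0d]=0x73, mem[0x15]=0x25

MEM[0x02,0x0d,0x15] = da 73 25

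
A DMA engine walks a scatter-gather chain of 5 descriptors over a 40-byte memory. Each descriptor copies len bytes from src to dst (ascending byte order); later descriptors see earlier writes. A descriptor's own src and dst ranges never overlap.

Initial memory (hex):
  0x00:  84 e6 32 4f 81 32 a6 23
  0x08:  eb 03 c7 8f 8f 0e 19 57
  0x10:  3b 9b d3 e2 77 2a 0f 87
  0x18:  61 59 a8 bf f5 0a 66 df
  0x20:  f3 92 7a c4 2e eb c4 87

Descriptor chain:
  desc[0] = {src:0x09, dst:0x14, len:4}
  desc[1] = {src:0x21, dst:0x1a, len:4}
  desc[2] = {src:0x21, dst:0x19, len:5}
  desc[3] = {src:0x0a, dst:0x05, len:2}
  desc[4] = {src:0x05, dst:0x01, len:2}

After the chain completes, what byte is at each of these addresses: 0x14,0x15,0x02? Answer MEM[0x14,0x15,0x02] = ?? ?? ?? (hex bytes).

MEM[0x14,0x15,0x02] = 03 c7 8f

#0 dst[0x14+4] := {0x03,0xc7,0x8f,0x8f}
#1 dst[0x1a+4] := {0x92,0x7a,0xc4,0x2e}
#2 dst[0x19+5] := {0x92,0x7a,0xc4,0x2e,0xeb}
#3 dst[0x05+2] := {0xc7,0x8f}
#4 dst[0x01+2] := {0xc7,0x8f}
query mem[0x14]=0x03, mem[0x15]=0xc7, mem[0x02]=0x8f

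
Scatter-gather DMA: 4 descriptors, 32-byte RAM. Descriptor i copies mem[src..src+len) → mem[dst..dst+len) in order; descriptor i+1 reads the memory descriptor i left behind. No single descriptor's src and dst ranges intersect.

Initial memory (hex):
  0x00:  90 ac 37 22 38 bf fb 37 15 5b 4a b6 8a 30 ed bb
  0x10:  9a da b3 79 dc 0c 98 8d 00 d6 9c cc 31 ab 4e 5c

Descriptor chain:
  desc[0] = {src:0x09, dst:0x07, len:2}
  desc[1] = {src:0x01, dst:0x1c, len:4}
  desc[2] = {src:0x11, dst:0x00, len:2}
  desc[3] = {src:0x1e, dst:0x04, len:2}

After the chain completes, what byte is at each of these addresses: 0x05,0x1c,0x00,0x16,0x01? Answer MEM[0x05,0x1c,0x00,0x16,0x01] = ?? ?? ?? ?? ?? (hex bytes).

MEM[0x05,0x1c,0x00,0x16,0x01] = 38 ac da 98 b3

[0] 0x09->0x07 len=2 : 5b 4a
[1] 0x01->0x1c len=4 : ac 37 22 38
[2] 0x11->0x00 len=2 : da b3
[3] 0x1e->0x04 len=2 : 22 38
query mem[0x05]=0x38, mem[0x1c]=0xac, mem[0x00]=0xda, mem[0x16]=0x98, mem[0x01]=0xb3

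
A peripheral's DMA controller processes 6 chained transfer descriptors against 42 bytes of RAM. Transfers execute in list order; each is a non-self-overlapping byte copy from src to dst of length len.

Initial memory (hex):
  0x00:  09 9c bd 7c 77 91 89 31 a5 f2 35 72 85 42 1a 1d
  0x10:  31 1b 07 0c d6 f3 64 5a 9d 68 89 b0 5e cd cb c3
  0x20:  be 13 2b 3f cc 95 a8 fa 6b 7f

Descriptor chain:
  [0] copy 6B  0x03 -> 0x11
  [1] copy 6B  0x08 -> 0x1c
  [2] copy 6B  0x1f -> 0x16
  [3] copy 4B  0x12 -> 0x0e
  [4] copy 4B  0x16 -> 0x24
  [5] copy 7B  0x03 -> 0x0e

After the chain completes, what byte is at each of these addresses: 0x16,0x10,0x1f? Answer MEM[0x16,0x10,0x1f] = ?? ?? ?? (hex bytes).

D0: mem[0x11..0x16] <- [7c 77 91 89 31 a5]
D1: mem[0x1c..0x21] <- [a5 f2 35 72 85 42]
D2: mem[0x16..0x1b] <- [72 85 42 2b 3f cc]
D3: mem[0x0e..0x11] <- [77 91 89 31]
D4: mem[0x24..0x27] <- [72 85 42 2b]
D5: mem[0x0e..0x14] <- [7c 77 91 89 31 a5 f2]
query mem[0x16]=0x72, mem[0x10]=0x91, mem[0x1f]=0x72

MEM[0x16,0x10,0x1f] = 72 91 72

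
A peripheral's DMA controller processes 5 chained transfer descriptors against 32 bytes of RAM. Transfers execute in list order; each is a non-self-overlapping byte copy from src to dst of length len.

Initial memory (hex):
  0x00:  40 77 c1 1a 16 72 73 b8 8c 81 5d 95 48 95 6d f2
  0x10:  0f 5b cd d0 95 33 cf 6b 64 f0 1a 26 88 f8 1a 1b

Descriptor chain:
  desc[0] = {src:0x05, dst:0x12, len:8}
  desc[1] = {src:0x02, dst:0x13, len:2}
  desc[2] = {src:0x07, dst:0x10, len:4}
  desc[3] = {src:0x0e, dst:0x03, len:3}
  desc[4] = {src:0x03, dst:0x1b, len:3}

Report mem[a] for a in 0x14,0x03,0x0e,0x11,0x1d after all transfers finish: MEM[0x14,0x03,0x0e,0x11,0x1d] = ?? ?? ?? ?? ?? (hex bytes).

MEM[0x14,0x03,0x0e,0x11,0x1d] = 1a 6d 6d 8c b8

  after D0: wrote 8B at 0x12 = 7273b88c815d9548
  after D1: wrote 2B at 0x13 = c11a
  after D2: wrote 4B at 0x10 = b88c815d
  after D3: wrote 3B at 0x03 = 6df2b8
  after D4: wrote 3B at 0x1b = 6df2b8
query mem[0x14]=0x1a, mem[0x03]=0x6d, mem[0x0e]=0x6d, mem[0x11]=0x8c, mem[0x1d]=0xb8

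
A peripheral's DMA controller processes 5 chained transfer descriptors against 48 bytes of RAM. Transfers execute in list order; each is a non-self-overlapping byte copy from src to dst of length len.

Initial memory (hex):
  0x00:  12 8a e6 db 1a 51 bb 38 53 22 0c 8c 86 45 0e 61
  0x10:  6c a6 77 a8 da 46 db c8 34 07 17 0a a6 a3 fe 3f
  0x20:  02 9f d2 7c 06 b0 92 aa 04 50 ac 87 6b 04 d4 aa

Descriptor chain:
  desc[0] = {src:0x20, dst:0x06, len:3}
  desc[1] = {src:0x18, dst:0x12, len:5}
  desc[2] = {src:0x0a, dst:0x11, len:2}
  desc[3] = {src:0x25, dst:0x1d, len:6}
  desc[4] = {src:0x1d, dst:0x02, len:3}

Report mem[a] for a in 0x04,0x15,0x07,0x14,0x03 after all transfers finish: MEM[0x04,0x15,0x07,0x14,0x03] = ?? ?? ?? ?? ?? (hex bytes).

MEM[0x04,0x15,0x07,0x14,0x03] = aa 0a 9f 17 92

  after D0: wrote 3B at 0x06 = 029fd2
  after D1: wrote 5B at 0x12 = 3407170aa6
  after D2: wrote 2B at 0x11 = 0c8c
  after D3: wrote 6B at 0x1d = b092aa0450ac
  after D4: wrote 3B at 0x02 = b092aa
query mem[0x04]=0xaa, mem[0x15]=0x0a, mem[0x07]=0x9f, mem[0x14]=0x17, mem[0x03]=0x92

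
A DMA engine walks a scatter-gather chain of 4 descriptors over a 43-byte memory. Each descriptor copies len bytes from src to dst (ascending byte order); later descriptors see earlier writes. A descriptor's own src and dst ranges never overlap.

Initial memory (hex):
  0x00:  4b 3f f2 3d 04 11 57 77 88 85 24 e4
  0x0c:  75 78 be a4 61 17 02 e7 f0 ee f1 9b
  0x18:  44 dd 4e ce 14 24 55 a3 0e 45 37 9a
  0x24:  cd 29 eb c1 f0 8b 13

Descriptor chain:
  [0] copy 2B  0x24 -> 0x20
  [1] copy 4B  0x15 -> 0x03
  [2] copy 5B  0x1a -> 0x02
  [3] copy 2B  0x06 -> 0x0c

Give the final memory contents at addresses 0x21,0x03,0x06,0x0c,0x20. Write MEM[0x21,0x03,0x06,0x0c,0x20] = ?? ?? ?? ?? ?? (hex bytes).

MEM[0x21,0x03,0x06,0x0c,0x20] = 29 ce 55 55 cd

[0] 0x24->0x20 len=2 : cd 29
[1] 0x15->0x03 len=4 : ee f1 9b 44
[2] 0x1a->0x02 len=5 : 4e ce 14 24 55
[3] 0x06->0x0c len=2 : 55 77
query mem[0x21]=0x29, mem[0x03]=0xce, mem[0x06]=0x55, mem[0x0c]=0x55, mem[0x20]=0xcd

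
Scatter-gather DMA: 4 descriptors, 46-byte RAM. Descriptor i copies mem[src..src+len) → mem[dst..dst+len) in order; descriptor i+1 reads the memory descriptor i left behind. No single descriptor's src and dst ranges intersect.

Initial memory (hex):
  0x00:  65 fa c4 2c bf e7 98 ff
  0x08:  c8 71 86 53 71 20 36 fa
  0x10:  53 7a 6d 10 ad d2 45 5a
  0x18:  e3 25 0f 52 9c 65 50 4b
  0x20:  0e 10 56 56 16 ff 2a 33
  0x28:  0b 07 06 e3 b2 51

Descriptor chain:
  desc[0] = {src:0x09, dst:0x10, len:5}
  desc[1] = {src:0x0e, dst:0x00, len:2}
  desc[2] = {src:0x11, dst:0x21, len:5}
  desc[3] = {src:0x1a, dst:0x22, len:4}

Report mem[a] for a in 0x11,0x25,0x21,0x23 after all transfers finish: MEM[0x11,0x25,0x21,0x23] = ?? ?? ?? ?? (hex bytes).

#0 dst[0x10+5] := {0x71,0x86,0x53,0x71,0x20}
#1 dst[0x00+2] := {0x36,0xfa}
#2 dst[0x21+5] := {0x86,0x53,0x71,0x20,0xd2}
#3 dst[0x22+4] := {0x0f,0x52,0x9c,0x65}
query mem[0x11]=0x86, mem[0x25]=0x65, mem[0x21]=0x86, mem[0x23]=0x52

MEM[0x11,0x25,0x21,0x23] = 86 65 86 52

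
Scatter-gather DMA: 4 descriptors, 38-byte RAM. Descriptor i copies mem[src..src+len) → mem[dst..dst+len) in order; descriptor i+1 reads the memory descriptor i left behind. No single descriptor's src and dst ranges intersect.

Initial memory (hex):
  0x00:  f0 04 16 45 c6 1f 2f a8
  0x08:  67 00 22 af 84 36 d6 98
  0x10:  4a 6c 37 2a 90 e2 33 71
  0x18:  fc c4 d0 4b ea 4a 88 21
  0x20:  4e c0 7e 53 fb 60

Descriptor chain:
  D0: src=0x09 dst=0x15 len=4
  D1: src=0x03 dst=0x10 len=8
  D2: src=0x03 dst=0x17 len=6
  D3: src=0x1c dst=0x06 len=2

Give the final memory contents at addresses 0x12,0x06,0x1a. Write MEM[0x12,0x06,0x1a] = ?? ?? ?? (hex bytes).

D0: mem[0x15..0x18] <- [00 22 af 84]
D1: mem[0x10..0x17] <- [45 c6 1f 2f a8 67 00 22]
D2: mem[0x17..0x1c] <- [45 c6 1f 2f a8 67]
D3: mem[0x06..0x07] <- [67 4a]
query mem[0x12]=0x1f, mem[0x06]=0x67, mem[0x1a]=0x2f

MEM[0x12,0x06,0x1a] = 1f 67 2f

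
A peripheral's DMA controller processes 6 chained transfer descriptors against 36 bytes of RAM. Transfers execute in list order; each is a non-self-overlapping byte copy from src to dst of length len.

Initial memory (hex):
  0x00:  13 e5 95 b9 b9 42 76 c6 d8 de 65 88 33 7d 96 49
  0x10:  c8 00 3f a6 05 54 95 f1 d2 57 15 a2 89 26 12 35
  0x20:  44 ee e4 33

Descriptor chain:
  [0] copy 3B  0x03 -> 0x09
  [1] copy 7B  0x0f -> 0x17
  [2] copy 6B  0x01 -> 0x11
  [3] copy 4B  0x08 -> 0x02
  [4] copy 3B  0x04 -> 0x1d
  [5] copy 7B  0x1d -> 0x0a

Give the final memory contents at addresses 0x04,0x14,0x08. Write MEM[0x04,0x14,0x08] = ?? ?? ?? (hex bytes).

MEM[0x04,0x14,0x08] = b9 b9 d8

  after D0: wrote 3B at 0x09 = b9b942
  after D1: wrote 7B at 0x17 = 49c8003fa60554
  after D2: wrote 6B at 0x11 = e595b9b94276
  after D3: wrote 4B at 0x02 = d8b9b942
  after D4: wrote 3B at 0x1d = b94276
  after D5: wrote 7B at 0x0a = b9427644eee433
query mem[0x04]=0xb9, mem[0x14]=0xb9, mem[0x08]=0xd8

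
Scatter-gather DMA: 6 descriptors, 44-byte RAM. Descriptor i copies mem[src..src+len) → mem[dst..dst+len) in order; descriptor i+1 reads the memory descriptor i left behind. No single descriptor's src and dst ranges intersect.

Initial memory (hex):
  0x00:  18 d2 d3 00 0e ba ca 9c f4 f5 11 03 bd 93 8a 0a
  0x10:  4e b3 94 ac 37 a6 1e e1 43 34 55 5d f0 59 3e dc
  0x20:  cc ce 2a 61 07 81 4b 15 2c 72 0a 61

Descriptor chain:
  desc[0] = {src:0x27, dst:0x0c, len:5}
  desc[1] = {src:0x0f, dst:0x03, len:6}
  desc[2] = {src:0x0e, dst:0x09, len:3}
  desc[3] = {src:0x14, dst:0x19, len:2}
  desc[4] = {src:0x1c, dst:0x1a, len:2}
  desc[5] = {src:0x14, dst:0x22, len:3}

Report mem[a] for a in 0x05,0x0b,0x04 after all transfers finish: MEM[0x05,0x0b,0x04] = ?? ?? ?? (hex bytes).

#0 dst[0x0c+5] := {0x15,0x2c,0x72,0x0a,0x61}
#1 dst[0x03+6] := {0x0a,0x61,0xb3,0x94,0xac,0x37}
#2 dst[0x09+3] := {0x72,0x0a,0x61}
#3 dst[0x19+2] := {0x37,0xa6}
#4 dst[0x1a+2] := {0xf0,0x59}
#5 dst[0x22+3] := {0x37,0xa6,0x1e}
query mem[0x05]=0xb3, mem[0x0b]=0x61, mem[0x04]=0x61

MEM[0x05,0x0b,0x04] = b3 61 61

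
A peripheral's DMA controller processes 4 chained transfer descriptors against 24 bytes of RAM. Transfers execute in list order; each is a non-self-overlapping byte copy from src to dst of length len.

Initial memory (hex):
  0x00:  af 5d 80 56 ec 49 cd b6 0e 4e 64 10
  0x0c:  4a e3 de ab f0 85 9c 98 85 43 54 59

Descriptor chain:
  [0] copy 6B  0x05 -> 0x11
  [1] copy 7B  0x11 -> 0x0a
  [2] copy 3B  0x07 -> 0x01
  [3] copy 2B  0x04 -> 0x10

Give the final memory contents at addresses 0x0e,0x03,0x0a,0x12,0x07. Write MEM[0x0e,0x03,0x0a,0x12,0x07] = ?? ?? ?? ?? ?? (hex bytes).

D0: mem[0x11..0x16] <- [49 cd b6 0e 4e 64]
D1: mem[0x0a..0x10] <- [49 cd b6 0e 4e 64 59]
D2: mem[0x01..0x03] <- [b6 0e 4e]
D3: mem[0x10..0x11] <- [ec 49]
query mem[0x0e]=0x4e, mem[0x03]=0x4e, mem[0x0a]=0x49, mem[0x12]=0xcd, mem[0x07]=0xb6

MEM[0x0e,0x03,0x0a,0x12,0x07] = 4e 4e 49 cd b6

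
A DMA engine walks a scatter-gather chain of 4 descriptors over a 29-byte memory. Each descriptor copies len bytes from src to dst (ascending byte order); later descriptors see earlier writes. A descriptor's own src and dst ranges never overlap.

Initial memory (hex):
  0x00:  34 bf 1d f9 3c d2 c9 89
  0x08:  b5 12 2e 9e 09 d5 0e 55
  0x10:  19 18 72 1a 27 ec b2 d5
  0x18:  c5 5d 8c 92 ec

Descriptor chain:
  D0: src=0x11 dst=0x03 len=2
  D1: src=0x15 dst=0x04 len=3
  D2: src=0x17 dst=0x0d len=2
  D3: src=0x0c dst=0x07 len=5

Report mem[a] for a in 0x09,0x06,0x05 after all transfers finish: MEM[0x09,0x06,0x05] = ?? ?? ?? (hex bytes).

  after D0: wrote 2B at 0x03 = 1872
  after D1: wrote 3B at 0x04 = ecb2d5
  after D2: wrote 2B at 0x0d = d5c5
  after D3: wrote 5B at 0x07 = 09d5c55519
query mem[0x09]=0xc5, mem[0x06]=0xd5, mem[0x05]=0xb2

MEM[0x09,0x06,0x05] = c5 d5 b2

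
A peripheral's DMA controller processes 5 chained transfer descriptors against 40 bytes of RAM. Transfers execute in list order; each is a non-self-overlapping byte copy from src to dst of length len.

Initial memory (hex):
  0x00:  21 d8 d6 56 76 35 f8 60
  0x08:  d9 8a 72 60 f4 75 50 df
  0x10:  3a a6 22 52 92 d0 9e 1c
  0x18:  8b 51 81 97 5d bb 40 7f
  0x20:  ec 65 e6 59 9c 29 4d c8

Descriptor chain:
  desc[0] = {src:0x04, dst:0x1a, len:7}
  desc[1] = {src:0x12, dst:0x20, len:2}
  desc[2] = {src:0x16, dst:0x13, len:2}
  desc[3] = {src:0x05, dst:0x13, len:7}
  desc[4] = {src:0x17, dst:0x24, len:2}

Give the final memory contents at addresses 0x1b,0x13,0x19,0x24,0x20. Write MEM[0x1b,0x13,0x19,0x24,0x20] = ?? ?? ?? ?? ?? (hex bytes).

MEM[0x1b,0x13,0x19,0x24,0x20] = 35 35 60 8a 22

D0: mem[0x1a..0x20] <- [76 35 f8 60 d9 8a 72]
D1: mem[0x20..0x21] <- [22 52]
D2: mem[0x13..0x14] <- [9e 1c]
D3: mem[0x13..0x19] <- [35 f8 60 d9 8a 72 60]
D4: mem[0x24..0x25] <- [8a 72]
query mem[0x1b]=0x35, mem[0x13]=0x35, mem[0x19]=0x60, mem[0x24]=0x8a, mem[0x20]=0x22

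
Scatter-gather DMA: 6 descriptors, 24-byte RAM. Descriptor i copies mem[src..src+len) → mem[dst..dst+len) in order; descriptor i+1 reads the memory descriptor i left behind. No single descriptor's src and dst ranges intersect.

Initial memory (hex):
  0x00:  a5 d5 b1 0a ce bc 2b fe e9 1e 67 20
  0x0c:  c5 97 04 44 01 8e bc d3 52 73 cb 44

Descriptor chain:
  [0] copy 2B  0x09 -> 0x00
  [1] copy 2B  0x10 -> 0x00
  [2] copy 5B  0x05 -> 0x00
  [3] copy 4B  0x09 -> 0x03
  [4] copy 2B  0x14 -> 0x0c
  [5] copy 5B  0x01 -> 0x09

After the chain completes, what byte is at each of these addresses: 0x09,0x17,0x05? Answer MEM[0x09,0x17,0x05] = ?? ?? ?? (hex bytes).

MEM[0x09,0x17,0x05] = 2b 44 20

  after D0: wrote 2B at 0x00 = 1e67
  after D1: wrote 2B at 0x00 = 018e
  after D2: wrote 5B at 0x00 = bc2bfee91e
  after D3: wrote 4B at 0x03 = 1e6720c5
  after D4: wrote 2B at 0x0c = 5273
  after D5: wrote 5B at 0x09 = 2bfe1e6720
query mem[0x09]=0x2b, mem[0x17]=0x44, mem[0x05]=0x20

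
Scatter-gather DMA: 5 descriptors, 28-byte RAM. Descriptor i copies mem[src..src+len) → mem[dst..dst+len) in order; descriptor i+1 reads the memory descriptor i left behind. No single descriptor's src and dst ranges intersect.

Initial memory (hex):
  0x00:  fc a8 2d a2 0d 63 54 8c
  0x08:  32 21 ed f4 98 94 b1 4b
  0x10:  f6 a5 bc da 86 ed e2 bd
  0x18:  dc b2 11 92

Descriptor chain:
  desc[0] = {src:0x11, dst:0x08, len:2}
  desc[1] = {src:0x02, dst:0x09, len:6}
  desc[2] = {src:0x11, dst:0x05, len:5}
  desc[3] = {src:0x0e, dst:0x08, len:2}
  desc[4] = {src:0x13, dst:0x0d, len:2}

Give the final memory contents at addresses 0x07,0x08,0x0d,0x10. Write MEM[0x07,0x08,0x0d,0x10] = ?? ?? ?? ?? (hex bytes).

  after D0: wrote 2B at 0x08 = a5bc
  after D1: wrote 6B at 0x09 = 2da20d63548c
  after D2: wrote 5B at 0x05 = a5bcda86ed
  after D3: wrote 2B at 0x08 = 8c4b
  after D4: wrote 2B at 0x0d = da86
query mem[0x07]=0xda, mem[0x08]=0x8c, mem[0x0d]=0xda, mem[0x10]=0xf6

MEM[0x07,0x08,0x0d,0x10] = da 8c da f6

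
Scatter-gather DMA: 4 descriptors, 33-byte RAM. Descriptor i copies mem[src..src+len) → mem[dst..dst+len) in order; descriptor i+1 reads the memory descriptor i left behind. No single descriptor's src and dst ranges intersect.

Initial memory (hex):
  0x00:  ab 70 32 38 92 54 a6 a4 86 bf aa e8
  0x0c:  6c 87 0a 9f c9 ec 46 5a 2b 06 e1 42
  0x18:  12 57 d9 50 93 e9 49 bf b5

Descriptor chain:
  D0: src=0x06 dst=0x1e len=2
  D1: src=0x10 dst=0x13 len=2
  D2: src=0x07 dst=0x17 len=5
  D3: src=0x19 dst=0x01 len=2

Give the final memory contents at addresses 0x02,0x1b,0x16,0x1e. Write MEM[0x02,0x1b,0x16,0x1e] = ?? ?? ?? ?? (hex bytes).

[0] 0x06->0x1e len=2 : a6 a4
[1] 0x10->0x13 len=2 : c9 ec
[2] 0x07->0x17 len=5 : a4 86 bf aa e8
[3] 0x19->0x01 len=2 : bf aa
query mem[0x02]=0xaa, mem[0x1b]=0xe8, mem[0x16]=0xe1, mem[0x1e]=0xa6

MEM[0x02,0x1b,0x16,0x1e] = aa e8 e1 a6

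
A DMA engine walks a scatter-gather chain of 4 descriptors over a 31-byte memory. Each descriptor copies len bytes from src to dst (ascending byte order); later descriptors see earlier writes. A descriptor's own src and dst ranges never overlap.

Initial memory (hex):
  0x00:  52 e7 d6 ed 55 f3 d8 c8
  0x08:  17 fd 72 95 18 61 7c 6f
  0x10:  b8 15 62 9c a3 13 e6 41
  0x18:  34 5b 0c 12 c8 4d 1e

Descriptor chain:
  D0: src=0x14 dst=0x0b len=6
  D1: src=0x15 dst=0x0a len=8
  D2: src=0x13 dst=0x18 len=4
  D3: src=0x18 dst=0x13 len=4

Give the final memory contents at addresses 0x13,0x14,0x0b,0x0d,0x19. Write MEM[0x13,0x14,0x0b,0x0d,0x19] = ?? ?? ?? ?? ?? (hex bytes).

D0: mem[0x0b..0x10] <- [a3 13 e6 41 34 5b]
D1: mem[0x0a..0x11] <- [13 e6 41 34 5b 0c 12 c8]
D2: mem[0x18..0x1b] <- [9c a3 13 e6]
D3: mem[0x13..0x16] <- [9c a3 13 e6]
query mem[0x13]=0x9c, mem[0x14]=0xa3, mem[0x0b]=0xe6, mem[0x0d]=0x34, mem[0x19]=0xa3

MEM[0x13,0x14,0x0b,0x0d,0x19] = 9c a3 e6 34 a3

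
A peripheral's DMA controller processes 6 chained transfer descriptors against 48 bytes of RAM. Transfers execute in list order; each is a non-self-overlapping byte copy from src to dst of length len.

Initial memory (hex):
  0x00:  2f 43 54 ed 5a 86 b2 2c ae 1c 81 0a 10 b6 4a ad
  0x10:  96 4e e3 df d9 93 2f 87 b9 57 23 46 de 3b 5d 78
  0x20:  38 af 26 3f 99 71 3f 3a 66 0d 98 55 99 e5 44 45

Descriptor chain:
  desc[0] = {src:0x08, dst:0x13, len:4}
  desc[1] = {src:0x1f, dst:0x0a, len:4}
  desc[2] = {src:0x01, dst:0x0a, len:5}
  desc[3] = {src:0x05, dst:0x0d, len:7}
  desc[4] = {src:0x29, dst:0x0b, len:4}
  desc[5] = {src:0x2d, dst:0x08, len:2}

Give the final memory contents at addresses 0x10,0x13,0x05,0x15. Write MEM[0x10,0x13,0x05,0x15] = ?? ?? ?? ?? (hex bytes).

MEM[0x10,0x13,0x05,0x15] = ae 54 86 81

  after D0: wrote 4B at 0x13 = ae1c810a
  after D1: wrote 4B at 0x0a = 7838af26
  after D2: wrote 5B at 0x0a = 4354ed5a86
  after D3: wrote 7B at 0x0d = 86b22cae1c4354
  after D4: wrote 4B at 0x0b = 0d985599
  after D5: wrote 2B at 0x08 = e544
query mem[0x10]=0xae, mem[0x13]=0x54, mem[0x05]=0x86, mem[0x15]=0x81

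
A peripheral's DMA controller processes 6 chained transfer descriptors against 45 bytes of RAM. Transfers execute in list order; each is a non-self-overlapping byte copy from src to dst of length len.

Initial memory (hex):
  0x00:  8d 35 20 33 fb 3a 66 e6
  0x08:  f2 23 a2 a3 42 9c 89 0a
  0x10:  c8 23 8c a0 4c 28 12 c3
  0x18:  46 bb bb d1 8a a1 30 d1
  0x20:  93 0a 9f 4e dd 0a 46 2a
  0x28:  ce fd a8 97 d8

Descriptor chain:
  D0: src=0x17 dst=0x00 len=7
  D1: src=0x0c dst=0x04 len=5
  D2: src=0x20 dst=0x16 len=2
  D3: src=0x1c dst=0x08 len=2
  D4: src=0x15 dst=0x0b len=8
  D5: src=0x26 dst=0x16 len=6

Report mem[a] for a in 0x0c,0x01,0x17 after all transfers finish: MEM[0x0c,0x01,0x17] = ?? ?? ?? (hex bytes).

MEM[0x0c,0x01,0x17] = 93 46 2a

D0: mem[0x00..0x06] <- [c3 46 bb bb d1 8a a1]
D1: mem[0x04..0x08] <- [42 9c 89 0a c8]
D2: mem[0x16..0x17] <- [93 0a]
D3: mem[0x08..0x09] <- [8a a1]
D4: mem[0x0b..0x12] <- [28 93 0a 46 bb bb d1 8a]
D5: mem[0x16..0x1b] <- [46 2a ce fd a8 97]
query mem[0x0c]=0x93, mem[0x01]=0x46, mem[0x17]=0x2a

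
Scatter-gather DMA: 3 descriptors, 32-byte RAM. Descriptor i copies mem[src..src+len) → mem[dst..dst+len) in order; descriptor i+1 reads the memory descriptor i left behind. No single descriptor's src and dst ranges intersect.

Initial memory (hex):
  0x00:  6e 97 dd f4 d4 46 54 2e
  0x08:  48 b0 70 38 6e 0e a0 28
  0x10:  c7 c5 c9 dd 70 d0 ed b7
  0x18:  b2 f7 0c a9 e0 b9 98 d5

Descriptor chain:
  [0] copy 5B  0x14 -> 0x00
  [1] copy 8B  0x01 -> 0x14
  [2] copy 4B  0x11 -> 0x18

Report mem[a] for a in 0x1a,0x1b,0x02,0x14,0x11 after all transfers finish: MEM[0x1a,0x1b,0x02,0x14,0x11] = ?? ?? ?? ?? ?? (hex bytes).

MEM[0x1a,0x1b,0x02,0x14,0x11] = dd d0 ed d0 c5

[0] 0x14->0x00 len=5 : 70 d0 ed b7 b2
[1] 0x01->0x14 len=8 : d0 ed b7 b2 46 54 2e 48
[2] 0x11->0x18 len=4 : c5 c9 dd d0
query mem[0x1a]=0xdd, mem[0x1b]=0xd0, mem[0x02]=0xed, mem[0x14]=0xd0, mem[0x11]=0xc5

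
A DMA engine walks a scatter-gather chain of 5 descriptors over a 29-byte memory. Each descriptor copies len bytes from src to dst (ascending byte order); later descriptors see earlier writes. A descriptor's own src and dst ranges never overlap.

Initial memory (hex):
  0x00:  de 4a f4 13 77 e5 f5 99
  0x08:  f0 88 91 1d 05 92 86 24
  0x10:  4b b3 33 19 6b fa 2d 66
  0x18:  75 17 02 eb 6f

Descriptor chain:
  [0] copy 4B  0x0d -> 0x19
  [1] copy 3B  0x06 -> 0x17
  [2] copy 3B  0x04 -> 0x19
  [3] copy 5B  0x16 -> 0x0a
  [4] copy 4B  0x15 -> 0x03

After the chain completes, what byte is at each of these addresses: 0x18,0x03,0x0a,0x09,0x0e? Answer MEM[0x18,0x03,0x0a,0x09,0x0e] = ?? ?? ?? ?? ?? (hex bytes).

  after D0: wrote 4B at 0x19 = 9286244b
  after D1: wrote 3B at 0x17 = f599f0
  after D2: wrote 3B at 0x19 = 77e5f5
  after D3: wrote 5B at 0x0a = 2df59977e5
  after D4: wrote 4B at 0x03 = fa2df599
query mem[0x18]=0x99, mem[0x03]=0xfa, mem[0x0a]=0x2d, mem[0x09]=0x88, mem[0x0e]=0xe5

MEM[0x18,0x03,0x0a,0x09,0x0e] = 99 fa 2d 88 e5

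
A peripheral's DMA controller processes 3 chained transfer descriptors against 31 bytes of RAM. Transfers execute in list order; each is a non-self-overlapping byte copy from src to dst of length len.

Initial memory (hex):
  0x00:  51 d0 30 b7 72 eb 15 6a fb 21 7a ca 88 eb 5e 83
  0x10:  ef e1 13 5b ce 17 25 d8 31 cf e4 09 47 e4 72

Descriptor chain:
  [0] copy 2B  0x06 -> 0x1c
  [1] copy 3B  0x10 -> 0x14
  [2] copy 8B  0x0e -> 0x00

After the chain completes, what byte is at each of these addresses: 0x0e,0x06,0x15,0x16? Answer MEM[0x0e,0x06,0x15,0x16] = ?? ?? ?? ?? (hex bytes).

MEM[0x0e,0x06,0x15,0x16] = 5e ef e1 13

  after D0: wrote 2B at 0x1c = 156a
  after D1: wrote 3B at 0x14 = efe113
  after D2: wrote 8B at 0x00 = 5e83efe1135befe1
query mem[0x0e]=0x5e, mem[0x06]=0xef, mem[0x15]=0xe1, mem[0x16]=0x13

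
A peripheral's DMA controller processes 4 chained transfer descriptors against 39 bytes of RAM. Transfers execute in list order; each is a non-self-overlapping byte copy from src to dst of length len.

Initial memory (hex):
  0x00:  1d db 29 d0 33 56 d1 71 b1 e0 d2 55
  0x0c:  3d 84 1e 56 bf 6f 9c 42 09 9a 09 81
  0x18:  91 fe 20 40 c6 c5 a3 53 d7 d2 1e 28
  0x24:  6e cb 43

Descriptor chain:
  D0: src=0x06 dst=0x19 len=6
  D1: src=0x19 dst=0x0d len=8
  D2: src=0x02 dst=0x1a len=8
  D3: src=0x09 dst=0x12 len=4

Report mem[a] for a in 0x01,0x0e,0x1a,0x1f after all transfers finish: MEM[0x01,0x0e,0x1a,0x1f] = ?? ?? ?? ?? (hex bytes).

MEM[0x01,0x0e,0x1a,0x1f] = db 71 29 71

  after D0: wrote 6B at 0x19 = d171b1e0d255
  after D1: wrote 8B at 0x0d = d171b1e0d25553d7
  after D2: wrote 8B at 0x1a = 29d03356d171b1e0
  after D3: wrote 4B at 0x12 = e0d2553d
query mem[0x01]=0xdb, mem[0x0e]=0x71, mem[0x1a]=0x29, mem[0x1f]=0x71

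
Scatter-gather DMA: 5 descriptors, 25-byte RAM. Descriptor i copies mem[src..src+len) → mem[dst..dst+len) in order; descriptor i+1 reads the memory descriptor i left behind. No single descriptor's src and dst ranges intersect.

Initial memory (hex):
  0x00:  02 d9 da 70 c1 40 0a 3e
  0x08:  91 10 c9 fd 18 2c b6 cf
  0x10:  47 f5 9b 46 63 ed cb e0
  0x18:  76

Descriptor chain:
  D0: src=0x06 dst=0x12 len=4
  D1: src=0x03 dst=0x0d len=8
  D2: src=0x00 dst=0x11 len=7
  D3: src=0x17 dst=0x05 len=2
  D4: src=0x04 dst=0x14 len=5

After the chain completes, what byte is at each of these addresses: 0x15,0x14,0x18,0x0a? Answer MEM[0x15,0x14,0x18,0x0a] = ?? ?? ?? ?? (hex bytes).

MEM[0x15,0x14,0x18,0x0a] = 0a c1 91 c9

[0] 0x06->0x12 len=4 : 0a 3e 91 10
[1] 0x03->0x0d len=8 : 70 c1 40 0a 3e 91 10 c9
[2] 0x00->0x11 len=7 : 02 d9 da 70 c1 40 0a
[3] 0x17->0x05 len=2 : 0a 76
[4] 0x04->0x14 len=5 : c1 0a 76 3e 91
query mem[0x15]=0x0a, mem[0x14]=0xc1, mem[0x18]=0x91, mem[0x0a]=0xc9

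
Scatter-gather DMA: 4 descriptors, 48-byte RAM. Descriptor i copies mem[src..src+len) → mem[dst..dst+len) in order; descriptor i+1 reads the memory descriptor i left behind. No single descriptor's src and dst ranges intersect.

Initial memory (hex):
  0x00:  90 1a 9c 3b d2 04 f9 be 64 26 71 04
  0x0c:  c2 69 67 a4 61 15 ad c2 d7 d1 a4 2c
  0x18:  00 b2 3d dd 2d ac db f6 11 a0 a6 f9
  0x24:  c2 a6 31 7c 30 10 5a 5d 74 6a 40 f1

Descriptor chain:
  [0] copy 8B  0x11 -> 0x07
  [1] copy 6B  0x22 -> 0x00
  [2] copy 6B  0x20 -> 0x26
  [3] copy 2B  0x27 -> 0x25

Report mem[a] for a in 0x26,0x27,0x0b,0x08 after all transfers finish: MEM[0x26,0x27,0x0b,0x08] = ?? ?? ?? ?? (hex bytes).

  after D0: wrote 8B at 0x07 = 15adc2d7d1a42c00
  after D1: wrote 6B at 0x00 = a6f9c2a6317c
  after D2: wrote 6B at 0x26 = 11a0a6f9c2a6
  after D3: wrote 2B at 0x25 = a0a6
query mem[0x26]=0xa6, mem[0x27]=0xa0, mem[0x0b]=0xd1, mem[0x08]=0xad

MEM[0x26,0x27,0x0b,0x08] = a6 a0 d1 ad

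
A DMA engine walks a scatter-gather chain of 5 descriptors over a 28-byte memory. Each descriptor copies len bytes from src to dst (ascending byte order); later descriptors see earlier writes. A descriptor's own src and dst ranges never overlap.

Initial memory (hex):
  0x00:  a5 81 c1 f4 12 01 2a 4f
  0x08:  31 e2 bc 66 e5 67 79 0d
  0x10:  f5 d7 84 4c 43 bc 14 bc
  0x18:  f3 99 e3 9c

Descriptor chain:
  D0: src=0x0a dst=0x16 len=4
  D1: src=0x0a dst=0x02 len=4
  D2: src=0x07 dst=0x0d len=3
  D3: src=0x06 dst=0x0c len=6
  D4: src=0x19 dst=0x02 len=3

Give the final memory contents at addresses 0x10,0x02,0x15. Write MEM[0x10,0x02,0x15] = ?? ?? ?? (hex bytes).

D0: mem[0x16..0x19] <- [bc 66 e5 67]
D1: mem[0x02..0x05] <- [bc 66 e5 67]
D2: mem[0x0d..0x0f] <- [4f 31 e2]
D3: mem[0x0c..0x11] <- [2a 4f 31 e2 bc 66]
D4: mem[0x02..0x04] <- [67 e3 9c]
query mem[0x10]=0xbc, mem[0x02]=0x67, mem[0x15]=0xbc

MEM[0x10,0x02,0x15] = bc 67 bc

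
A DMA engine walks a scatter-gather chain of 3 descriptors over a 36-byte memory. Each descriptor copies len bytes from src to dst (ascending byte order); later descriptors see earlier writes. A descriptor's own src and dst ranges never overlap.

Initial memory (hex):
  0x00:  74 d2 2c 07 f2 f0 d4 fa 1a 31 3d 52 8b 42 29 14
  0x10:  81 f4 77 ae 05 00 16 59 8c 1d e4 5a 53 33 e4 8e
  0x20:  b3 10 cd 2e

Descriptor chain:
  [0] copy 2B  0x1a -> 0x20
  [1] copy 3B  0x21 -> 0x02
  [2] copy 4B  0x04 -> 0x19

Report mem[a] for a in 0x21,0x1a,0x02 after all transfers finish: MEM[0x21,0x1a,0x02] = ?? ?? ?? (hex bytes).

D0: mem[0x20..0x21] <- [e4 5a]
D1: mem[0x02..0x04] <- [5a cd 2e]
D2: mem[0x19..0x1c] <- [2e f0 d4 fa]
query mem[0x21]=0x5a, mem[0x1a]=0xf0, mem[0x02]=0x5a

MEM[0x21,0x1a,0x02] = 5a f0 5a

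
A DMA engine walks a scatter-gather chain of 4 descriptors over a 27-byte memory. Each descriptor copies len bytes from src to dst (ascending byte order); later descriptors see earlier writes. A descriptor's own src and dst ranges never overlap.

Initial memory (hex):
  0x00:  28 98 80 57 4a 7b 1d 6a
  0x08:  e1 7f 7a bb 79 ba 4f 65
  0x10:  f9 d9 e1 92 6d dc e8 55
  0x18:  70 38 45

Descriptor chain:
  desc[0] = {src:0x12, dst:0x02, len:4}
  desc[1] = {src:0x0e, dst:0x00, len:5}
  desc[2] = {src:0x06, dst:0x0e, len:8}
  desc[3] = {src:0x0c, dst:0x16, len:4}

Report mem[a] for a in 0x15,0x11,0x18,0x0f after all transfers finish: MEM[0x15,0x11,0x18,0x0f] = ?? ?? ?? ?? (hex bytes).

MEM[0x15,0x11,0x18,0x0f] = ba 7f 1d 6a

[0] 0x12->0x02 len=4 : e1 92 6d dc
[1] 0x0e->0x00 len=5 : 4f 65 f9 d9 e1
[2] 0x06->0x0e len=8 : 1d 6a e1 7f 7a bb 79 ba
[3] 0x0c->0x16 len=4 : 79 ba 1d 6a
query mem[0x15]=0xba, mem[0x11]=0x7f, mem[0x18]=0x1d, mem[0x0f]=0x6a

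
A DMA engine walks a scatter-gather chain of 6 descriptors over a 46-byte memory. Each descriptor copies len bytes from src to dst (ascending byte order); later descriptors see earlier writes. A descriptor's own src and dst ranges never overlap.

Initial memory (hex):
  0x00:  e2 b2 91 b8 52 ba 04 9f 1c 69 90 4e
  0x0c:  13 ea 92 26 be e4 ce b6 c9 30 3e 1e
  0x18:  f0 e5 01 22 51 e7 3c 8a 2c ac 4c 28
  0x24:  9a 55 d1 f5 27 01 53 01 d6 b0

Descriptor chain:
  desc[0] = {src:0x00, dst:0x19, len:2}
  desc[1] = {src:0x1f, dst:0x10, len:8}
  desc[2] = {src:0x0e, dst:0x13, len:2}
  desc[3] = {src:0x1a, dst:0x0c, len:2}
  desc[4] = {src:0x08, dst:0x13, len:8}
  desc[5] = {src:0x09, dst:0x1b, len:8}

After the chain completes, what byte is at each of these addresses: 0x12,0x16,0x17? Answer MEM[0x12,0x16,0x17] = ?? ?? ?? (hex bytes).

  after D0: wrote 2B at 0x19 = e2b2
  after D1: wrote 8B at 0x10 = 8a2cac4c289a55d1
  after D2: wrote 2B at 0x13 = 9226
  after D3: wrote 2B at 0x0c = b222
  after D4: wrote 8B at 0x13 = 1c69904eb2229226
  after D5: wrote 8B at 0x1b = 69904eb22292268a
query mem[0x12]=0xac, mem[0x16]=0x4e, mem[0x17]=0xb2

MEM[0x12,0x16,0x17] = ac 4e b2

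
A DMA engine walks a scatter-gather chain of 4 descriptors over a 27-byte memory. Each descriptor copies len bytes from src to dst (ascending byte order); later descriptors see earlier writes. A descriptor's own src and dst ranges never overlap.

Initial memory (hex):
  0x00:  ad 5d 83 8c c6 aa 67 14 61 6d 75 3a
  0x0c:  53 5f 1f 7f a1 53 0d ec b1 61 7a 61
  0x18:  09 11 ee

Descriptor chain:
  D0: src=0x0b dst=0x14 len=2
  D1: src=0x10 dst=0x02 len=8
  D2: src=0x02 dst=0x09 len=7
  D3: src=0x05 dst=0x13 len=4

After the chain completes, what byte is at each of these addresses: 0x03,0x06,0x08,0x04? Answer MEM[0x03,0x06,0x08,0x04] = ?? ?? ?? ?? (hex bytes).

  after D0: wrote 2B at 0x14 = 3a53
  after D1: wrote 8B at 0x02 = a1530dec3a537a61
  after D2: wrote 7B at 0x09 = a1530dec3a537a
  after D3: wrote 4B at 0x13 = ec3a537a
query mem[0x03]=0x53, mem[0x06]=0x3a, mem[0x08]=0x7a, mem[0x04]=0x0d

MEM[0x03,0x06,0x08,0x04] = 53 3a 7a 0d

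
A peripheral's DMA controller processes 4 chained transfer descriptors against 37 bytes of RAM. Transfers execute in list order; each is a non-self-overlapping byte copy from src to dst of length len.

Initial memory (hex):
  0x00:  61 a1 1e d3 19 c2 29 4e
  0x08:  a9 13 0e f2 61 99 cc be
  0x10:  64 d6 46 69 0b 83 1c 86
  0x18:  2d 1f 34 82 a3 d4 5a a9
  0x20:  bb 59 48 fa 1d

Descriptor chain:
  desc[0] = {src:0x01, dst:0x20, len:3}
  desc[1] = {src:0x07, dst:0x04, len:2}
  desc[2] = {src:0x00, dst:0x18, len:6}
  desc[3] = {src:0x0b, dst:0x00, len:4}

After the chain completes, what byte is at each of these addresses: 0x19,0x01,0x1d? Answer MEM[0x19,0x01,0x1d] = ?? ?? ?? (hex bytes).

[0] 0x01->0x20 len=3 : a1 1e d3
[1] 0x07->0x04 len=2 : 4e a9
[2] 0x00->0x18 len=6 : 61 a1 1e d3 4e a9
[3] 0x0b->0x00 len=4 : f2 61 99 cc
query mem[0x19]=0xa1, mem[0x01]=0x61, mem[0x1d]=0xa9

MEM[0x19,0x01,0x1d] = a1 61 a9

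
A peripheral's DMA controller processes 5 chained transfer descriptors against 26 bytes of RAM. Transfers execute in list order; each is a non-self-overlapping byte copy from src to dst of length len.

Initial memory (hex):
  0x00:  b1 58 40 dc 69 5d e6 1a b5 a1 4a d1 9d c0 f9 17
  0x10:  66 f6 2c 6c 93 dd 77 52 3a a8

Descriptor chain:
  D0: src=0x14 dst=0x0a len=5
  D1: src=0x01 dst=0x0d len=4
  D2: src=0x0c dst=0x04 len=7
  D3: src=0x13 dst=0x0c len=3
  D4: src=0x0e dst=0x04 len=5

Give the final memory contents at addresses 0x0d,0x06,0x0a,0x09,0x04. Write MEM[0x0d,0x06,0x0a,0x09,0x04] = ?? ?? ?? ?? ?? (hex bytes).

MEM[0x0d,0x06,0x0a,0x09,0x04] = 93 69 2c f6 dd

#0 dst[0x0a+5] := {0x93,0xdd,0x77,0x52,0x3a}
#1 dst[0x0d+4] := {0x58,0x40,0xdc,0x69}
#2 dst[0x04+7] := {0x77,0x58,0x40,0xdc,0x69,0xf6,0x2c}
#3 dst[0x0c+3] := {0x6c,0x93,0xdd}
#4 dst[0x04+5] := {0xdd,0xdc,0x69,0xf6,0x2c}
query mem[0x0d]=0x93, mem[0x06]=0x69, mem[0x0a]=0x2c, mem[0x09]=0xf6, mem[0x04]=0xdd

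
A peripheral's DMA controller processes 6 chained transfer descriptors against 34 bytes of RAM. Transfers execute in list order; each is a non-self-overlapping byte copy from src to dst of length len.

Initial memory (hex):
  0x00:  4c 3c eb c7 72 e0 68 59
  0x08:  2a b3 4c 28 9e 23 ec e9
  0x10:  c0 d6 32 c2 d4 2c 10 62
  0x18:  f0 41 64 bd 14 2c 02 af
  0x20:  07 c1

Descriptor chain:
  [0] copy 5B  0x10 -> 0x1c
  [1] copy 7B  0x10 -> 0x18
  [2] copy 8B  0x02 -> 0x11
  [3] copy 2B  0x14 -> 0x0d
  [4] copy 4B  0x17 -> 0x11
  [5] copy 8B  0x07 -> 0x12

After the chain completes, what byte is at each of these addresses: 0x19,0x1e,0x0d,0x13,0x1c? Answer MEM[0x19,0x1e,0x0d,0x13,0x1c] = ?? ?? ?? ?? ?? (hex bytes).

MEM[0x19,0x1e,0x0d,0x13,0x1c] = 68 10 e0 2a d4

[0] 0x10->0x1c len=5 : c0 d6 32 c2 d4
[1] 0x10->0x18 len=7 : c0 d6 32 c2 d4 2c 10
[2] 0x02->0x11 len=8 : eb c7 72 e0 68 59 2a b3
[3] 0x14->0x0d len=2 : e0 68
[4] 0x17->0x11 len=4 : 2a b3 d6 32
[5] 0x07->0x12 len=8 : 59 2a b3 4c 28 9e e0 68
query mem[0x19]=0x68, mem[0x1e]=0x10, mem[0x0d]=0xe0, mem[0x13]=0x2a, mem[0x1c]=0xd4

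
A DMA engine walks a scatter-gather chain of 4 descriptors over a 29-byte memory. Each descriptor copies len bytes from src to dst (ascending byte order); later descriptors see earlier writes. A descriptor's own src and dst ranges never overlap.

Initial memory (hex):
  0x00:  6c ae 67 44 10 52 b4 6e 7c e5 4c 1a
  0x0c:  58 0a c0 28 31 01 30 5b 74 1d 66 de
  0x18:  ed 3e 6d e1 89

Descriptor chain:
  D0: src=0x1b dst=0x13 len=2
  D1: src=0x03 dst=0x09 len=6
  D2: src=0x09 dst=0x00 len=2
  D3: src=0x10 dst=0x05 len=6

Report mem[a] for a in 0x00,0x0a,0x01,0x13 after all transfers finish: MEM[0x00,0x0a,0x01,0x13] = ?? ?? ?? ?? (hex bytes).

MEM[0x00,0x0a,0x01,0x13] = 44 1d 10 e1

[0] 0x1b->0x13 len=2 : e1 89
[1] 0x03->0x09 len=6 : 44 10 52 b4 6e 7c
[2] 0x09->0x00 len=2 : 44 10
[3] 0x10->0x05 len=6 : 31 01 30 e1 89 1d
query mem[0x00]=0x44, mem[0x0a]=0x1d, mem[0x01]=0x10, mem[0x13]=0xe1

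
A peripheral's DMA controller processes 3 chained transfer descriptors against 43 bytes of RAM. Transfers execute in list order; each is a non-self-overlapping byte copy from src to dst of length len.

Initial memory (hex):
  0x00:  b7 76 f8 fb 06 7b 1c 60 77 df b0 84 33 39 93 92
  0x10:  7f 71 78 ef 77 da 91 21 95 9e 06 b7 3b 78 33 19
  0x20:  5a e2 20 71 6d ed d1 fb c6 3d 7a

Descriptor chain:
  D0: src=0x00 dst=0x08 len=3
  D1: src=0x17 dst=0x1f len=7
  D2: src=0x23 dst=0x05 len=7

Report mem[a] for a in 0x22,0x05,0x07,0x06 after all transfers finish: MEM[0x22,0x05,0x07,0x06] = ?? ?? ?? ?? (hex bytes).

  after D0: wrote 3B at 0x08 = b776f8
  after D1: wrote 7B at 0x1f = 21959e06b73b78
  after D2: wrote 7B at 0x05 = b73b78d1fbc63d
query mem[0x22]=0x06, mem[0x05]=0xb7, mem[0x07]=0x78, mem[0x06]=0x3b

MEM[0x22,0x05,0x07,0x06] = 06 b7 78 3b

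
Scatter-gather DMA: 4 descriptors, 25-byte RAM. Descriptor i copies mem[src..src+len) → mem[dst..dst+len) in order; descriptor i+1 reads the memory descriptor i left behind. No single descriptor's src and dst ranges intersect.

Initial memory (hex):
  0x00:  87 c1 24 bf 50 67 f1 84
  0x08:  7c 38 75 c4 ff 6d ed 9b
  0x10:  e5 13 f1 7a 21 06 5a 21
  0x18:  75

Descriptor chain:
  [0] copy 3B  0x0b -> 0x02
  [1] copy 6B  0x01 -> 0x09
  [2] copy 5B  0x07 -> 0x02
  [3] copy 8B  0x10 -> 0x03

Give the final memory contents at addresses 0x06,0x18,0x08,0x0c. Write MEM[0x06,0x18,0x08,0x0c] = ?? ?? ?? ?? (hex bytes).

D0: mem[0x02..0x04] <- [c4 ff 6d]
D1: mem[0x09..0x0e] <- [c1 c4 ff 6d 67 f1]
D2: mem[0x02..0x06] <- [84 7c c1 c4 ff]
D3: mem[0x03..0x0a] <- [e5 13 f1 7a 21 06 5a 21]
query mem[0x06]=0x7a, mem[0x18]=0x75, mem[0x08]=0x06, mem[0x0c]=0x6d

MEM[0x06,0x18,0x08,0x0c] = 7a 75 06 6d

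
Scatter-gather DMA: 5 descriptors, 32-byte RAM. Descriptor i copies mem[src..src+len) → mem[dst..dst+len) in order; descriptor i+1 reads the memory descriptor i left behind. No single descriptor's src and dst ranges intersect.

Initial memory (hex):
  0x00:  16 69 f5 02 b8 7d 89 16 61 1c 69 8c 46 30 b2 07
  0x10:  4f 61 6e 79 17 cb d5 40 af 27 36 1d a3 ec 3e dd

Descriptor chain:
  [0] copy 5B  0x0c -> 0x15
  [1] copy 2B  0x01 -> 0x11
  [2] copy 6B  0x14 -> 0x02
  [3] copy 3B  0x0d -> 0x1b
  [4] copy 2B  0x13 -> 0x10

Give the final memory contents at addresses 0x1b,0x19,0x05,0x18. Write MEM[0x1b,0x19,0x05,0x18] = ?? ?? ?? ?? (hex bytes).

MEM[0x1b,0x19,0x05,0x18] = 30 4f b2 07

[0] 0x0c->0x15 len=5 : 46 30 b2 07 4f
[1] 0x01->0x11 len=2 : 69 f5
[2] 0x14->0x02 len=6 : 17 46 30 b2 07 4f
[3] 0x0d->0x1b len=3 : 30 b2 07
[4] 0x13->0x10 len=2 : 79 17
query mem[0x1b]=0x30, mem[0x19]=0x4f, mem[0x05]=0xb2, mem[0x18]=0x07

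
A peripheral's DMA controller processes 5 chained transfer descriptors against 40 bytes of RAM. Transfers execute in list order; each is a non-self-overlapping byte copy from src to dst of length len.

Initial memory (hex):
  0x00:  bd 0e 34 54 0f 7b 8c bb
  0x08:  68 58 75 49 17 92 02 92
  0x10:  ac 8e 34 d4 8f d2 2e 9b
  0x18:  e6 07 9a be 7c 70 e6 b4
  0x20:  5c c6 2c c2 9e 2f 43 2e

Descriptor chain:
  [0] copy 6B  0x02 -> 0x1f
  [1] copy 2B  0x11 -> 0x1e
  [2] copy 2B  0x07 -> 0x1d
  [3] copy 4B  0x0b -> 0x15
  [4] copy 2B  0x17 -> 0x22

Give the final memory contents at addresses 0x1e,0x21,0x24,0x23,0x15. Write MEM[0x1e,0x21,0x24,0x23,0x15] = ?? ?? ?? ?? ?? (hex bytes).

MEM[0x1e,0x21,0x24,0x23,0x15] = 68 0f bb 02 49

#0 dst[0x1f+6] := {0x34,0x54,0x0f,0x7b,0x8c,0xbb}
#1 dst[0x1e+2] := {0x8e,0x34}
#2 dst[0x1d+2] := {0xbb,0x68}
#3 dst[0x15+4] := {0x49,0x17,0x92,0x02}
#4 dst[0x22+2] := {0x92,0x02}
query mem[0x1e]=0x68, mem[0x21]=0x0f, mem[0x24]=0xbb, mem[0x23]=0x02, mem[0x15]=0x49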